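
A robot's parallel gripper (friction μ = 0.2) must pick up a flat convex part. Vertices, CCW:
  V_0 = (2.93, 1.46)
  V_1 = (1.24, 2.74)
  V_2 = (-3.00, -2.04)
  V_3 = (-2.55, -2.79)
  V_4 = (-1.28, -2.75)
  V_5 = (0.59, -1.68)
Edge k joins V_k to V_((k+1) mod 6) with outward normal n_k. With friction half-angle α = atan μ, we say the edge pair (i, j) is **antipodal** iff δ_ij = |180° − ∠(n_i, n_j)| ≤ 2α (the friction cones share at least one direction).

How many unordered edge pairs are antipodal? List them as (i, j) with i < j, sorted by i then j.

α = atan 0.2 = 11.31°;  2α = 22.62°
n_0 = (+0.6038, +0.7972)
n_1 = (-0.7481, +0.6636)
n_2 = (-0.8575, -0.5145)
n_3 = (+0.0315, -0.9995)
n_4 = (+0.4966, -0.8680)
n_5 = (+0.8018, -0.5975)
  (0,1): δ = 94.43°  ·
  (0,2): δ = 21.90°  ✓
  (0,3): δ = 38.94°  ·
  (0,4): δ = 66.92°  ·
  (0,5): δ = 90.45°  ·
  (1,2): δ = 107.46°  ·
  (1,3): δ = 46.62°  ·
  (1,4): δ = 18.65°  ✓
  (1,5): δ = 4.88°  ✓
  (2,3): δ = 119.16°  ·
  (2,4): δ = 91.19°  ·
  (2,5): δ = 67.66°  ·
  (3,4): δ = 152.03°  ·
  (3,5): δ = 128.50°  ·
  (4,5): δ = 156.47°  ·
antipodal pairs: 3

count = 3; pairs: (0,2), (1,4), (1,5)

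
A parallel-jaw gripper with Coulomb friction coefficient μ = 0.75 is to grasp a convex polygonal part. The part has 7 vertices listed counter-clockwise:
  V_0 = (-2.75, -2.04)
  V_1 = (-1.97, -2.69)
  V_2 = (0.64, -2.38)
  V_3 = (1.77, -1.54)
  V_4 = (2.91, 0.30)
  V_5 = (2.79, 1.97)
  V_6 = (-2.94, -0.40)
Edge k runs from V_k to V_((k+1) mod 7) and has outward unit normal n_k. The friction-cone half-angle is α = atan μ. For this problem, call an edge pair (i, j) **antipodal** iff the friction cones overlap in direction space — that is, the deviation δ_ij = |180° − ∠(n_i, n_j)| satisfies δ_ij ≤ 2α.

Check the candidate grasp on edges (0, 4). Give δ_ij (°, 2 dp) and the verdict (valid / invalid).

δ = 46.08°, valid

α = atan 0.75 = 36.87°;  2α = 73.74°
edge 0: e_0 = (+0.78, -0.65);  n_0 = (-0.6402, -0.7682)
edge 4: e_4 = (-0.12, +1.67);  n_4 = (+0.9974, +0.0717)
∠(n_0, n_4) = 133.92°
δ = |180° − 133.92°| = 46.08°
46.08° ≤ 2α = 73.74°  →  valid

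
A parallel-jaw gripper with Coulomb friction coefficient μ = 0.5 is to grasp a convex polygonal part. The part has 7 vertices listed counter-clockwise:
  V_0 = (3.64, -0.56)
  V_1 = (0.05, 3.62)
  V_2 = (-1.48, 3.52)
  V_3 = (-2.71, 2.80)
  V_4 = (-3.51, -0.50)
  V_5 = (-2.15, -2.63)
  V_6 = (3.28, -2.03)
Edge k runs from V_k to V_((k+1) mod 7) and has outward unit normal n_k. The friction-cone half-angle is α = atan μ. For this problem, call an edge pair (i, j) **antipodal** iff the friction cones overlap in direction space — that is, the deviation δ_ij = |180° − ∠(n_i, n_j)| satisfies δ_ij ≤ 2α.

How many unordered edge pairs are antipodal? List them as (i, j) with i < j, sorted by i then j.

α = atan 0.5 = 26.57°;  2α = 53.13°
n_0 = (+0.7586, +0.6515)
n_1 = (-0.0652, +0.9979)
n_2 = (-0.5052, +0.8630)
n_3 = (-0.9719, +0.2356)
n_4 = (-0.8428, -0.5382)
n_5 = (+0.1098, -0.9940)
n_6 = (+0.9713, -0.2379)
  (0,1): δ = 126.92°  ·
  (0,2): δ = 100.31°  ·
  (0,3): δ = 54.28°  ·
  (0,4): δ = 8.10°  ✓
  (0,5): δ = 55.65°  ·
  (0,6): δ = 125.58°  ·
  (1,2): δ = 153.40°  ·
  (1,3): δ = 107.37°  ·
  (1,4): δ = 61.18°  ·
  (1,5): δ = 2.57°  ✓
  (1,6): δ = 72.50°  ·
  (2,3): δ = 133.97°  ·
  (2,4): δ = 87.79°  ·
  (2,5): δ = 24.04°  ✓
  (2,6): δ = 45.90°  ✓
  (3,4): δ = 133.81°  ·
  (3,5): δ = 70.07°  ·
  (3,6): δ = 0.13°  ✓
  (4,5): δ = 116.25°  ·
  (4,6): δ = 46.32°  ✓
  (5,6): δ = 110.07°  ·
antipodal pairs: 6

count = 6; pairs: (0,4), (1,5), (2,5), (2,6), (3,6), (4,6)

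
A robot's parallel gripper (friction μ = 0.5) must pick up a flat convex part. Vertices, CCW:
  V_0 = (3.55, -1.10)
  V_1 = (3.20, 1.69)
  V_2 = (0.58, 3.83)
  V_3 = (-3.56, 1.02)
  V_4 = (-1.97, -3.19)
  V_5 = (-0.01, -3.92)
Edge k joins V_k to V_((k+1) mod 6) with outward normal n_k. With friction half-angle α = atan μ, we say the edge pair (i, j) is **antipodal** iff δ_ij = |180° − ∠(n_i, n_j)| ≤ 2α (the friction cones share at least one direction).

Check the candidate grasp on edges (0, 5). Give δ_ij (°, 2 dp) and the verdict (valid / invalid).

α = atan 0.5 = 26.57°;  2α = 53.13°
edge 0: e_0 = (-0.35, +2.79);  n_0 = (+0.9922, +0.1245)
edge 5: e_5 = (+3.56, +2.82);  n_5 = (+0.6209, -0.7839)
∠(n_0, n_5) = 58.77°
δ = |180° − 58.77°| = 121.23°
121.23° > 2α = 53.13°  →  invalid

δ = 121.23°, invalid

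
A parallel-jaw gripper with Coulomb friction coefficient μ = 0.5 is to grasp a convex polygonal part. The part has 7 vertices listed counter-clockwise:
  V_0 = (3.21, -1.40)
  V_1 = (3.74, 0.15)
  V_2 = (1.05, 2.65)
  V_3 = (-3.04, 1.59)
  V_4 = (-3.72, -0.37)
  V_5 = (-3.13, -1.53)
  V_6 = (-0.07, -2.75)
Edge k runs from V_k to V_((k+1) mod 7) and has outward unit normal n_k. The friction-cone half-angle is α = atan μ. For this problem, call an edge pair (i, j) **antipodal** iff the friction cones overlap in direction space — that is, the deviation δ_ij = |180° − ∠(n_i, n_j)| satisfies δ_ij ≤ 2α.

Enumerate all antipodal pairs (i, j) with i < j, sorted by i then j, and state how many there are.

α = atan 0.5 = 26.57°;  2α = 53.13°
n_0 = (+0.9462, -0.3235)
n_1 = (+0.6808, +0.7325)
n_2 = (-0.2509, +0.9680)
n_3 = (-0.9448, +0.3278)
n_4 = (-0.8913, -0.4534)
n_5 = (-0.3703, -0.9289)
n_6 = (+0.3806, -0.9247)
  (0,1): δ = 114.03°  ·
  (0,2): δ = 56.59°  ·
  (0,3): δ = 0.26°  ✓
  (0,4): δ = 45.84°  ✓
  (0,5): δ = 87.14°  ·
  (0,6): δ = 131.25°  ·
  (1,2): δ = 122.57°  ·
  (1,3): δ = 66.23°  ·
  (1,4): δ = 20.14°  ✓
  (1,5): δ = 21.17°  ✓
  (1,6): δ = 65.27°  ·
  (2,3): δ = 123.66°  ·
  (2,4): δ = 77.57°  ·
  (2,5): δ = 36.27°  ✓
  (2,6): δ = 7.84°  ✓
  (3,4): δ = 133.91°  ·
  (3,5): δ = 92.60°  ·
  (3,6): δ = 48.50°  ✓
  (4,5): δ = 138.70°  ·
  (4,6): δ = 94.59°  ·
  (5,6): δ = 135.89°  ·
antipodal pairs: 7

count = 7; pairs: (0,3), (0,4), (1,4), (1,5), (2,5), (2,6), (3,6)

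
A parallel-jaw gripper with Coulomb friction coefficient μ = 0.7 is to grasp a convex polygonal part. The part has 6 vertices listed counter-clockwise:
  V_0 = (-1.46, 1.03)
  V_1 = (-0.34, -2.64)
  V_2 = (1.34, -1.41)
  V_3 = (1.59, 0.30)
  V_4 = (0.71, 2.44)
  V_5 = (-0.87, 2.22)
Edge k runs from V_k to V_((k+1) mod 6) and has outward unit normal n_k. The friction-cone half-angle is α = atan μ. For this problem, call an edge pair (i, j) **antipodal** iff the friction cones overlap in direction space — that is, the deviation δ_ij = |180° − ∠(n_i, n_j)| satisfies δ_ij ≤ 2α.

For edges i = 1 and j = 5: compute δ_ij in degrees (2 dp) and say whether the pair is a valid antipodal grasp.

α = atan 0.7 = 34.99°;  2α = 69.98°
edge 1: e_1 = (+1.68, +1.23);  n_1 = (+0.5907, -0.8069)
edge 5: e_5 = (-0.59, -1.19);  n_5 = (-0.8959, +0.4442)
∠(n_1, n_5) = 152.58°
δ = |180° − 152.58°| = 27.42°
27.42° ≤ 2α = 69.98°  →  valid

δ = 27.42°, valid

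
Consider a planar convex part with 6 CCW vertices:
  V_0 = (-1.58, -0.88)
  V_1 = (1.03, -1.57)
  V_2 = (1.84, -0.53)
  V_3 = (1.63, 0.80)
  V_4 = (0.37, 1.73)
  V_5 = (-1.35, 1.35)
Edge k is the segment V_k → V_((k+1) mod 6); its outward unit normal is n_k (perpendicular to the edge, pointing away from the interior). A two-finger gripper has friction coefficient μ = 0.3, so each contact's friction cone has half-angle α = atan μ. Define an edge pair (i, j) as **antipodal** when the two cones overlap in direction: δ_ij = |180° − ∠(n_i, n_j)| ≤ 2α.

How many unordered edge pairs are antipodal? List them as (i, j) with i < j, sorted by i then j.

count = 4; pairs: (0,3), (0,4), (1,5), (2,5)

α = atan 0.3 = 16.70°;  2α = 33.40°
n_0 = (-0.2556, -0.9668)
n_1 = (+0.7889, -0.6145)
n_2 = (+0.9878, +0.1560)
n_3 = (+0.5939, +0.8046)
n_4 = (-0.2157, +0.9765)
n_5 = (-0.9947, +0.1026)
  (0,1): δ = 113.10°  ·
  (0,2): δ = 66.22°  ·
  (0,3): δ = 21.62°  ✓
  (0,4): δ = 27.27°  ✓
  (0,5): δ = 98.92°  ·
  (1,2): δ = 133.11°  ·
  (1,3): δ = 88.52°  ·
  (1,4): δ = 39.63°  ·
  (1,5): δ = 32.02°  ✓
  (2,3): δ = 135.40°  ·
  (2,4): δ = 86.51°  ·
  (2,5): δ = 14.86°  ✓
  (3,4): δ = 131.11°  ·
  (3,5): δ = 59.46°  ·
  (4,5): δ = 108.35°  ·
antipodal pairs: 4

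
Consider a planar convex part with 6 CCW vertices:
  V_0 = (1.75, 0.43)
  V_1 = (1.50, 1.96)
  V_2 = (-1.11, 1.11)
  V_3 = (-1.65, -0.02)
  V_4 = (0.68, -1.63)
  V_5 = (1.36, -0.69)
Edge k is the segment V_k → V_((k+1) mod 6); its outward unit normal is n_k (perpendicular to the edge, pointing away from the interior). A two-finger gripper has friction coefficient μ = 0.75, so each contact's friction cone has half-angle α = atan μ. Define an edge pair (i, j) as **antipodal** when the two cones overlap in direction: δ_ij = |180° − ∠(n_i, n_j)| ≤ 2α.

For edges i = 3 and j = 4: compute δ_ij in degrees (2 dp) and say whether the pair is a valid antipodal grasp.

δ = 91.24°, invalid

α = atan 0.75 = 36.87°;  2α = 73.74°
edge 3: e_3 = (+2.33, -1.61);  n_3 = (-0.5685, -0.8227)
edge 4: e_4 = (+0.68, +0.94);  n_4 = (+0.8102, -0.5861)
∠(n_3, n_4) = 88.76°
δ = |180° − 88.76°| = 91.24°
91.24° > 2α = 73.74°  →  invalid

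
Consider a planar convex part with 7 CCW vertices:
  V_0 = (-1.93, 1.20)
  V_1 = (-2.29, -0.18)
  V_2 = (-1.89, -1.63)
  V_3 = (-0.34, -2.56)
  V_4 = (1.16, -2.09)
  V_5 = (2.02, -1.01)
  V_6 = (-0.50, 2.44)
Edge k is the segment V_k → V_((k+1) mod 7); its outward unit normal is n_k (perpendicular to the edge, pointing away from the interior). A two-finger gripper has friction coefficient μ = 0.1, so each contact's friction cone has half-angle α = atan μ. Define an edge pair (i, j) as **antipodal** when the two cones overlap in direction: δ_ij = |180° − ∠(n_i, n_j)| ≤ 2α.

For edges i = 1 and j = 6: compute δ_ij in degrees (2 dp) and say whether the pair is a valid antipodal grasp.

α = atan 0.1 = 5.71°;  2α = 11.42°
edge 1: e_1 = (+0.40, -1.45);  n_1 = (-0.9640, -0.2659)
edge 6: e_6 = (-1.43, -1.24);  n_6 = (-0.6551, +0.7555)
∠(n_1, n_6) = 64.49°
δ = |180° − 64.49°| = 115.51°
115.51° > 2α = 11.42°  →  invalid

δ = 115.51°, invalid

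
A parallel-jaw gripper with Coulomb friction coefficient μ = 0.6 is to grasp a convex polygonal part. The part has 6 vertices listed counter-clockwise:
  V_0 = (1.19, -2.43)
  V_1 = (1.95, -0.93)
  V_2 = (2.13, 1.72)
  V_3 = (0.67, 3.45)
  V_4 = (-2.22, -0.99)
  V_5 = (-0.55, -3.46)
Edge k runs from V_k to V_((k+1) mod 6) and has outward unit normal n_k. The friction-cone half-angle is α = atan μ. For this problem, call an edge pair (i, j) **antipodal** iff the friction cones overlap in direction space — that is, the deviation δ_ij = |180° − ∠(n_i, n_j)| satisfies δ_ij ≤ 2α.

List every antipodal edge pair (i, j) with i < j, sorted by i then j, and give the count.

α = atan 0.6 = 30.96°;  2α = 61.93°
n_0 = (+0.8920, -0.4520)
n_1 = (+0.9977, -0.0678)
n_2 = (+0.7642, +0.6450)
n_3 = (-0.8381, +0.5455)
n_4 = (-0.8284, -0.5601)
n_5 = (+0.5094, -0.8605)
  (0,1): δ = 157.02°  ·
  (0,2): δ = 112.97°  ·
  (0,3): δ = 6.19°  ✓
  (0,4): δ = 60.93°  ✓
  (0,5): δ = 147.49°  ·
  (1,2): δ = 135.95°  ·
  (1,3): δ = 29.17°  ✓
  (1,4): δ = 37.95°  ✓
  (1,5): δ = 124.51°  ·
  (2,3): δ = 73.22°  ·
  (2,4): δ = 6.10°  ✓
  (2,5): δ = 80.46°  ·
  (3,4): δ = 112.88°  ·
  (3,5): δ = 26.32°  ✓
  (4,5): δ = 93.44°  ·
antipodal pairs: 6

count = 6; pairs: (0,3), (0,4), (1,3), (1,4), (2,4), (3,5)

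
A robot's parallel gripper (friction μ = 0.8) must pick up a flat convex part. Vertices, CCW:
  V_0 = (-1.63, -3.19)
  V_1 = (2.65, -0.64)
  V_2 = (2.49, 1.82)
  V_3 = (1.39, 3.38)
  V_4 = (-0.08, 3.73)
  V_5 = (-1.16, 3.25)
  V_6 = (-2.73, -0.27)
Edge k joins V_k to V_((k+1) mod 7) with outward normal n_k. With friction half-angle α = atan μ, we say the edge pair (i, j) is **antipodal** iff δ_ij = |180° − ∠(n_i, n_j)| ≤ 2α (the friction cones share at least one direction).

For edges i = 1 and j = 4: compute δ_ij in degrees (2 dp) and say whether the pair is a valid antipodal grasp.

α = atan 0.8 = 38.66°;  2α = 77.32°
edge 1: e_1 = (-0.16, +2.46);  n_1 = (+0.9979, +0.0649)
edge 4: e_4 = (-1.08, -0.48);  n_4 = (-0.4061, +0.9138)
∠(n_1, n_4) = 110.24°
δ = |180° − 110.24°| = 69.76°
69.76° ≤ 2α = 77.32°  →  valid

δ = 69.76°, valid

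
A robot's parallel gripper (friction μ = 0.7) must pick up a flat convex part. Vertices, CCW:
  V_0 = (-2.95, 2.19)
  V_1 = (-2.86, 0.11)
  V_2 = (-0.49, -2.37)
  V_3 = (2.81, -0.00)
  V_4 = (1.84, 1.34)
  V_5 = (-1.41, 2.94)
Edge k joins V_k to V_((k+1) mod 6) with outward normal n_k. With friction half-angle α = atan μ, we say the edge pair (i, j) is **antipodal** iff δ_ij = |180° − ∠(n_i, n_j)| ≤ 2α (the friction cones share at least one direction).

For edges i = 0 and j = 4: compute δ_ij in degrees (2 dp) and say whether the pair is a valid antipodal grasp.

α = atan 0.7 = 34.99°;  2α = 69.98°
edge 0: e_0 = (+0.09, -2.08);  n_0 = (-0.9991, -0.0432)
edge 4: e_4 = (-3.25, +1.60);  n_4 = (+0.4417, +0.8972)
∠(n_0, n_4) = 118.69°
δ = |180° − 118.69°| = 61.31°
61.31° ≤ 2α = 69.98°  →  valid

δ = 61.31°, valid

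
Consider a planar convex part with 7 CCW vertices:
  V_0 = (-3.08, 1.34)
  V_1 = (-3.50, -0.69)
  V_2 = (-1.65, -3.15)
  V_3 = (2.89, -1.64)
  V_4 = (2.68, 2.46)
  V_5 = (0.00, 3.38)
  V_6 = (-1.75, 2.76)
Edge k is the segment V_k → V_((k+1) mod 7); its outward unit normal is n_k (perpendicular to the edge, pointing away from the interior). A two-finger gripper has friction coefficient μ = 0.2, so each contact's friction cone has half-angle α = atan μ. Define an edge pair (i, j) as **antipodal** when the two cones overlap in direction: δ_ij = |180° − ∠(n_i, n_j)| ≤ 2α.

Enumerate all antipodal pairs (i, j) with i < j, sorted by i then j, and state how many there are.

α = atan 0.2 = 11.31°;  2α = 22.62°
n_0 = (-0.9793, +0.2026)
n_1 = (-0.7992, -0.6010)
n_2 = (+0.3156, -0.9489)
n_3 = (+0.9987, +0.0512)
n_4 = (+0.3247, +0.9458)
n_5 = (-0.3339, +0.9426)
n_6 = (-0.7299, +0.6836)
  (0,1): δ = 131.37°  ·
  (0,2): δ = 59.91°  ·
  (0,3): δ = 14.62°  ✓
  (0,4): δ = 82.74°  ·
  (0,5): δ = 121.20°  ·
  (0,6): δ = 148.56°  ·
  (1,2): δ = 108.55°  ·
  (1,3): δ = 34.01°  ·
  (1,4): δ = 34.11°  ·
  (1,5): δ = 72.56°  ·
  (1,6): δ = 99.93°  ·
  (2,3): δ = 105.46°  ·
  (2,4): δ = 37.34°  ·
  (2,5): δ = 1.11°  ✓
  (2,6): δ = 28.48°  ·
  (3,4): δ = 111.88°  ·
  (3,5): δ = 73.42°  ·
  (3,6): δ = 46.06°  ·
  (4,5): δ = 141.54°  ·
  (4,6): δ = 114.18°  ·
  (5,6): δ = 152.63°  ·
antipodal pairs: 2

count = 2; pairs: (0,3), (2,5)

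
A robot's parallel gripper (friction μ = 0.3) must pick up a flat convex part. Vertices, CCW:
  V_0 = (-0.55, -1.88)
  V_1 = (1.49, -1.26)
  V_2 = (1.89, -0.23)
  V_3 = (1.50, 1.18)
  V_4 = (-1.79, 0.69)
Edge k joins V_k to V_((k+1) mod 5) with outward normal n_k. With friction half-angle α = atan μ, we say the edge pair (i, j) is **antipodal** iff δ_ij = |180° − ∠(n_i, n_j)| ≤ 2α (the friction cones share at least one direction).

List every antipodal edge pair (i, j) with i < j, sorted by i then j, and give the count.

count = 2; pairs: (0,3), (2,4)

α = atan 0.3 = 16.70°;  2α = 33.40°
n_0 = (+0.2908, -0.9568)
n_1 = (+0.9322, -0.3620)
n_2 = (+0.9638, +0.2666)
n_3 = (-0.1473, +0.9891)
n_4 = (-0.9006, -0.4346)
  (0,1): δ = 128.13°  ·
  (0,2): δ = 91.44°  ·
  (0,3): δ = 8.43°  ✓
  (0,4): δ = 98.85°  ·
  (1,2): δ = 143.32°  ·
  (1,3): δ = 60.31°  ·
  (1,4): δ = 46.98°  ·
  (2,3): δ = 96.99°  ·
  (2,4): δ = 10.30°  ✓
  (3,4): δ = 72.71°  ·
antipodal pairs: 2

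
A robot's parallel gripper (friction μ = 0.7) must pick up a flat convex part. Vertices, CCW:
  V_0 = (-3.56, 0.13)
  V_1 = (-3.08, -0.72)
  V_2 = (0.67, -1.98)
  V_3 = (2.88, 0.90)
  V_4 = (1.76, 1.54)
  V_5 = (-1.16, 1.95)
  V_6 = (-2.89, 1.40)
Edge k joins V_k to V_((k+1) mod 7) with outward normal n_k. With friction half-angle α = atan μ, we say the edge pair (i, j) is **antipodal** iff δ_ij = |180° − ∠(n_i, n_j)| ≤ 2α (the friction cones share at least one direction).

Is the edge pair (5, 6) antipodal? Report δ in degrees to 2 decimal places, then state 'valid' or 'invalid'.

α = atan 0.7 = 34.99°;  2α = 69.98°
edge 5: e_5 = (-1.73, -0.55);  n_5 = (-0.3030, +0.9530)
edge 6: e_6 = (-0.67, -1.27);  n_6 = (-0.8845, +0.4666)
∠(n_5, n_6) = 44.55°
δ = |180° − 44.55°| = 135.45°
135.45° > 2α = 69.98°  →  invalid

δ = 135.45°, invalid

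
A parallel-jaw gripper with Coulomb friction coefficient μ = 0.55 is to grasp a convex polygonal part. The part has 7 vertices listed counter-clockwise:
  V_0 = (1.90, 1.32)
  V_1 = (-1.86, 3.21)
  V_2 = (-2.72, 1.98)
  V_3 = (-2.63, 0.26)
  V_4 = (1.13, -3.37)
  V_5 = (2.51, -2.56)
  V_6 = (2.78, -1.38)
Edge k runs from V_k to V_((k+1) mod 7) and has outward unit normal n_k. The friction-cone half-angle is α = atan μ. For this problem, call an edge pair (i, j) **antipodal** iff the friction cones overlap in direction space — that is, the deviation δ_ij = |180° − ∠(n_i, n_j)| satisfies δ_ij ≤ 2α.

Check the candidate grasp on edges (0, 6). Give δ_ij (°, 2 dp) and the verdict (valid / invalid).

δ = 134.74°, invalid

α = atan 0.55 = 28.81°;  2α = 57.62°
edge 0: e_0 = (-3.76, +1.89);  n_0 = (+0.4491, +0.8935)
edge 6: e_6 = (-0.88, +2.70);  n_6 = (+0.9508, +0.3099)
∠(n_0, n_6) = 45.26°
δ = |180° − 45.26°| = 134.74°
134.74° > 2α = 57.62°  →  invalid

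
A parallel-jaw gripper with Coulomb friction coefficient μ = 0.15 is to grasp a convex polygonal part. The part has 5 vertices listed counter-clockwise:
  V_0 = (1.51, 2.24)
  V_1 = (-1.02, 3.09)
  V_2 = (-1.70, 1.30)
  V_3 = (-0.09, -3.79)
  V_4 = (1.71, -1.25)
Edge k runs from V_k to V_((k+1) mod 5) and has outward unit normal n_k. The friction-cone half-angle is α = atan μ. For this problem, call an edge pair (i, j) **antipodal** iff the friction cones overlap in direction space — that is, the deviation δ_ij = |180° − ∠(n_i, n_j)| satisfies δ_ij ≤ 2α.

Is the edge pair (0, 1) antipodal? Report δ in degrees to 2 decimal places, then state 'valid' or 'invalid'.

δ = 92.23°, invalid

α = atan 0.15 = 8.53°;  2α = 17.06°
edge 0: e_0 = (-2.53, +0.85);  n_0 = (+0.3185, +0.9479)
edge 1: e_1 = (-0.68, -1.79);  n_1 = (-0.9348, +0.3551)
∠(n_0, n_1) = 87.77°
δ = |180° − 87.77°| = 92.23°
92.23° > 2α = 17.06°  →  invalid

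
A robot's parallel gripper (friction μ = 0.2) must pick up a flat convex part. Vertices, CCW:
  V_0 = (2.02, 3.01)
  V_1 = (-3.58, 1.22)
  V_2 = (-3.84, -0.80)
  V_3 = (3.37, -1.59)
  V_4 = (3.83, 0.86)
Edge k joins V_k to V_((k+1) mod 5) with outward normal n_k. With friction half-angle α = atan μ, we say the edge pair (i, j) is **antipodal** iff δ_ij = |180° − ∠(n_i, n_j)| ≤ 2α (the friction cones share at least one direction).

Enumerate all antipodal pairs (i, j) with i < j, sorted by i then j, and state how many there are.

count = 1; pairs: (1,3)

α = atan 0.2 = 11.31°;  2α = 22.62°
n_0 = (-0.3045, +0.9525)
n_1 = (-0.9918, +0.1277)
n_2 = (-0.1089, -0.9941)
n_3 = (+0.9828, -0.1845)
n_4 = (+0.7650, +0.6440)
  (0,1): δ = 115.06°  ·
  (0,2): δ = 23.98°  ·
  (0,3): δ = 61.64°  ·
  (0,4): δ = 112.37°  ·
  (1,2): δ = 88.92°  ·
  (1,3): δ = 3.30°  ✓
  (1,4): δ = 47.43°  ·
  (2,3): δ = 94.38°  ·
  (2,4): δ = 43.65°  ·
  (3,4): δ = 129.27°  ·
antipodal pairs: 1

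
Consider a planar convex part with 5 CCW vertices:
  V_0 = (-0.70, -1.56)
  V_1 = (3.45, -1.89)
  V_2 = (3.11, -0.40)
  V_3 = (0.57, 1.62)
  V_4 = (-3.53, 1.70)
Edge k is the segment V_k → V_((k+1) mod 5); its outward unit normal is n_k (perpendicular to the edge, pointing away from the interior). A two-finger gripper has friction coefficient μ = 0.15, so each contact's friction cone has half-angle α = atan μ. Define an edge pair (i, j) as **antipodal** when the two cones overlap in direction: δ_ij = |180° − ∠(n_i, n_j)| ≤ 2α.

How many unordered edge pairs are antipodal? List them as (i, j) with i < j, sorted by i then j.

α = atan 0.15 = 8.53°;  2α = 17.06°
n_0 = (-0.0793, -0.9969)
n_1 = (+0.9749, +0.2225)
n_2 = (+0.6224, +0.7827)
n_3 = (+0.0195, +0.9998)
n_4 = (-0.7552, -0.6555)
  (0,1): δ = 72.60°  ·
  (0,2): δ = 33.95°  ·
  (0,3): δ = 3.43°  ✓
  (0,4): δ = 135.51°  ·
  (1,2): δ = 141.35°  ·
  (1,3): δ = 103.97°  ·
  (1,4): δ = 28.11°  ·
  (2,3): δ = 142.62°  ·
  (2,4): δ = 10.54°  ✓
  (3,4): δ = 47.92°  ·
antipodal pairs: 2

count = 2; pairs: (0,3), (2,4)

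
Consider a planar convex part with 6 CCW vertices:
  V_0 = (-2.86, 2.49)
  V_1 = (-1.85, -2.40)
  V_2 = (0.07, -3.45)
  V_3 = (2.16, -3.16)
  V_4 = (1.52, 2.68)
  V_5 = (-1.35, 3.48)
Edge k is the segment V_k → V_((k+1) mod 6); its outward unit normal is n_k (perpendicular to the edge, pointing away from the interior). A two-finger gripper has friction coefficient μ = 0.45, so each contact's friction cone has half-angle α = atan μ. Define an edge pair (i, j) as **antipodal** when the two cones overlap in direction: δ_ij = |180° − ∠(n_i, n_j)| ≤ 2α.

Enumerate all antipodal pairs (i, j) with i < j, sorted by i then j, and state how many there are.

α = atan 0.45 = 24.23°;  2α = 48.46°
n_0 = (-0.9793, -0.2023)
n_1 = (-0.4798, -0.8774)
n_2 = (+0.1374, -0.9905)
n_3 = (+0.9940, +0.1089)
n_4 = (+0.2685, +0.9633)
n_5 = (-0.5483, +0.8363)
  (0,1): δ = 130.34°  ·
  (0,2): δ = 93.77°  ·
  (0,3): δ = 5.42°  ✓
  (0,4): δ = 62.75°  ·
  (0,5): δ = 111.58°  ·
  (1,2): δ = 143.43°  ·
  (1,3): δ = 55.07°  ·
  (1,4): δ = 13.10°  ✓
  (1,5): δ = 61.92°  ·
  (2,3): δ = 91.65°  ·
  (2,4): δ = 23.48°  ✓
  (2,5): δ = 25.35°  ✓
  (3,4): δ = 111.83°  ·
  (3,5): δ = 63.00°  ·
  (4,5): δ = 131.17°  ·
antipodal pairs: 4

count = 4; pairs: (0,3), (1,4), (2,4), (2,5)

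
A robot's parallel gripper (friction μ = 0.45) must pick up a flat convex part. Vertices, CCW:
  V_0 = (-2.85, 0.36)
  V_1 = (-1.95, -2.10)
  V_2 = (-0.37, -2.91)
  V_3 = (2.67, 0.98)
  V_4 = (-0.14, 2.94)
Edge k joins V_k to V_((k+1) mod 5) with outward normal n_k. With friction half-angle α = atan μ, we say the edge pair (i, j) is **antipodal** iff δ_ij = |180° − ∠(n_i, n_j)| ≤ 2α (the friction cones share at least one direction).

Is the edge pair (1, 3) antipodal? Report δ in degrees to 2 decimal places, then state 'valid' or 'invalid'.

α = atan 0.45 = 24.23°;  2α = 48.46°
edge 1: e_1 = (+1.58, -0.81);  n_1 = (-0.4562, -0.8899)
edge 3: e_3 = (-2.81, +1.96);  n_3 = (+0.5721, +0.8202)
∠(n_1, n_3) = 172.25°
δ = |180° − 172.25°| = 7.75°
7.75° ≤ 2α = 48.46°  →  valid

δ = 7.75°, valid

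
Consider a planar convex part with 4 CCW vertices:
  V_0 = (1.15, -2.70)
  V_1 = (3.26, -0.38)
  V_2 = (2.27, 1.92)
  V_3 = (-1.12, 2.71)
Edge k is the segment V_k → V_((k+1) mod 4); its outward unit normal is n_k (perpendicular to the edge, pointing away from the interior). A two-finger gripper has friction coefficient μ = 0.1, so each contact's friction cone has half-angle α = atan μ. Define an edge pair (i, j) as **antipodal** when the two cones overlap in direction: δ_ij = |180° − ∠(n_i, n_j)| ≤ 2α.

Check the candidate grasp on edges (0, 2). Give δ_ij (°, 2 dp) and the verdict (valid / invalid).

α = atan 0.1 = 5.71°;  2α = 11.42°
edge 0: e_0 = (+2.11, +2.32);  n_0 = (+0.7398, -0.6728)
edge 2: e_2 = (-3.39, +0.79);  n_2 = (+0.2270, +0.9739)
∠(n_0, n_2) = 119.17°
δ = |180° − 119.17°| = 60.83°
60.83° > 2α = 11.42°  →  invalid

δ = 60.83°, invalid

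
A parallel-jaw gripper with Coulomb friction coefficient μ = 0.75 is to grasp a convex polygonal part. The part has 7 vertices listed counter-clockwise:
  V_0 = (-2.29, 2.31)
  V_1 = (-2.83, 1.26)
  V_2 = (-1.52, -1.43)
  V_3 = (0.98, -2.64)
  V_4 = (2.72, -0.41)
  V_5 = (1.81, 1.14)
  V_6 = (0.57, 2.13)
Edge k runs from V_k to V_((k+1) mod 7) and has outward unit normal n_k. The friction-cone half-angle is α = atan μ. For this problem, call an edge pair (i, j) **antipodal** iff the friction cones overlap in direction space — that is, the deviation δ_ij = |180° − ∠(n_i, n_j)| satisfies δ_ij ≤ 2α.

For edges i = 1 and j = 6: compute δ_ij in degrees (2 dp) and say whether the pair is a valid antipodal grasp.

α = atan 0.75 = 36.87°;  2α = 73.74°
edge 1: e_1 = (+1.31, -2.69);  n_1 = (-0.8991, -0.4378)
edge 6: e_6 = (-2.86, +0.18);  n_6 = (+0.0628, +0.9980)
∠(n_1, n_6) = 119.57°
δ = |180° − 119.57°| = 60.43°
60.43° ≤ 2α = 73.74°  →  valid

δ = 60.43°, valid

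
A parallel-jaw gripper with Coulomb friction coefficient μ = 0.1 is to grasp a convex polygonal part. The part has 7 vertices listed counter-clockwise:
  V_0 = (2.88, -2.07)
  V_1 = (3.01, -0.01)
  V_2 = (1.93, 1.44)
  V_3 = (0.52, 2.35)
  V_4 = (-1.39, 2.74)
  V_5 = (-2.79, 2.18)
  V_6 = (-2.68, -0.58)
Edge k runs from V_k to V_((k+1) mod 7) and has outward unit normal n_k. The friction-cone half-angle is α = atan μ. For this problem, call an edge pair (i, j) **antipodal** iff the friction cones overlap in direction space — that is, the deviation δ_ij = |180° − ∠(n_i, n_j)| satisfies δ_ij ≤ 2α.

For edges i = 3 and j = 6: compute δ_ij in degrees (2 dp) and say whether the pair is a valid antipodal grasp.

δ = 3.46°, valid

α = atan 0.1 = 5.71°;  2α = 11.42°
edge 3: e_3 = (-1.91, +0.39);  n_3 = (+0.2001, +0.9798)
edge 6: e_6 = (+5.56, -1.49);  n_6 = (-0.2589, -0.9659)
∠(n_3, n_6) = 176.54°
δ = |180° − 176.54°| = 3.46°
3.46° ≤ 2α = 11.42°  →  valid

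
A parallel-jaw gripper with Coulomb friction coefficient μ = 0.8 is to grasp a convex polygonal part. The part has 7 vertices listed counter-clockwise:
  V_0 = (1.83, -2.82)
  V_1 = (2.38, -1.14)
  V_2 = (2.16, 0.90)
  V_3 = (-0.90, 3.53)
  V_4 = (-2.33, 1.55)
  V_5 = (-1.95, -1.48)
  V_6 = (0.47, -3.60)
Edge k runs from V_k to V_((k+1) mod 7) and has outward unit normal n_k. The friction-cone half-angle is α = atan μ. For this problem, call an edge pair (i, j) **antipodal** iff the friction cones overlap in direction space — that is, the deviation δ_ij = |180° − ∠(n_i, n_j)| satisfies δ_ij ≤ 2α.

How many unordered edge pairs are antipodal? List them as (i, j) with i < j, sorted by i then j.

α = atan 0.8 = 38.66°;  2α = 77.32°
n_0 = (+0.9504, -0.3111)
n_1 = (+0.9942, +0.1072)
n_2 = (+0.6518, +0.7584)
n_3 = (-0.8107, +0.5855)
n_4 = (-0.9922, -0.1244)
n_5 = (-0.6589, -0.7522)
n_6 = (+0.4975, -0.8675)
  (0,1): δ = 155.72°  ·
  (0,2): δ = 112.55°  ·
  (0,3): δ = 17.71°  ✓
  (0,4): δ = 25.28°  ✓
  (0,5): δ = 66.91°  ✓
  (0,6): δ = 137.96°  ·
  (1,2): δ = 136.83°  ·
  (1,3): δ = 41.99°  ✓
  (1,4): δ = 0.99°  ✓
  (1,5): δ = 42.63°  ✓
  (1,6): δ = 113.68°  ·
  (2,3): δ = 85.16°  ·
  (2,4): δ = 42.17°  ✓
  (2,5): δ = 0.54°  ✓
  (2,6): δ = 70.51°  ✓
  (3,4): δ = 137.01°  ·
  (3,5): δ = 95.38°  ·
  (3,6): δ = 24.33°  ✓
  (4,5): δ = 138.37°  ·
  (4,6): δ = 67.31°  ✓
  (5,6): δ = 108.95°  ·
antipodal pairs: 11

count = 11; pairs: (0,3), (0,4), (0,5), (1,3), (1,4), (1,5), (2,4), (2,5), (2,6), (3,6), (4,6)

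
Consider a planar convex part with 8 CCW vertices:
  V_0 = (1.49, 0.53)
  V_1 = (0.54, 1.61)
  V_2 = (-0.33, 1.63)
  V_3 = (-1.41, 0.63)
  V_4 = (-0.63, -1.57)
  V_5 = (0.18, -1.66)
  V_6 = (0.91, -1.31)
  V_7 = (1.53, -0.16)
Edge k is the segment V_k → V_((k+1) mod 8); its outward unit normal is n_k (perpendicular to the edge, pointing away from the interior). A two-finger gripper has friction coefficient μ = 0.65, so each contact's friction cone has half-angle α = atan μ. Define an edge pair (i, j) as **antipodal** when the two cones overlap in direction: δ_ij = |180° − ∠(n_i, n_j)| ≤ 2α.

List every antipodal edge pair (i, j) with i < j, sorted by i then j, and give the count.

α = atan 0.65 = 33.02°;  2α = 66.05°
n_0 = (+0.7509, +0.6605)
n_1 = (+0.0230, +0.9997)
n_2 = (-0.6794, +0.7338)
n_3 = (-0.9425, -0.3342)
n_4 = (-0.1104, -0.9939)
n_5 = (+0.4323, -0.9017)
n_6 = (+0.8802, -0.4746)
n_7 = (+0.9983, +0.0579)
  (0,1): δ = 132.65°  ·
  (0,2): δ = 88.54°  ·
  (0,3): δ = 21.81°  ✓
  (0,4): δ = 42.32°  ✓
  (0,5): δ = 74.28°  ·
  (0,6): δ = 110.33°  ·
  (0,7): δ = 141.98°  ·
  (1,2): δ = 135.89°  ·
  (1,3): δ = 69.16°  ·
  (1,4): δ = 5.02°  ✓
  (1,5): δ = 26.93°  ✓
  (1,6): δ = 62.99°  ✓
  (1,7): δ = 94.63°  ·
  (2,3): δ = 113.28°  ·
  (2,4): δ = 49.14°  ✓
  (2,5): δ = 17.18°  ✓
  (2,6): δ = 18.87°  ✓
  (2,7): δ = 50.52°  ✓
  (3,4): δ = 115.86°  ·
  (3,5): δ = 83.91°  ·
  (3,6): δ = 47.85°  ✓
  (3,7): δ = 16.20°  ✓
  (4,5): δ = 148.04°  ·
  (4,6): δ = 111.99°  ·
  (4,7): δ = 80.34°  ·
  (5,6): δ = 143.95°  ·
  (5,7): δ = 112.30°  ·
  (6,7): δ = 148.35°  ·
antipodal pairs: 11

count = 11; pairs: (0,3), (0,4), (1,4), (1,5), (1,6), (2,4), (2,5), (2,6), (2,7), (3,6), (3,7)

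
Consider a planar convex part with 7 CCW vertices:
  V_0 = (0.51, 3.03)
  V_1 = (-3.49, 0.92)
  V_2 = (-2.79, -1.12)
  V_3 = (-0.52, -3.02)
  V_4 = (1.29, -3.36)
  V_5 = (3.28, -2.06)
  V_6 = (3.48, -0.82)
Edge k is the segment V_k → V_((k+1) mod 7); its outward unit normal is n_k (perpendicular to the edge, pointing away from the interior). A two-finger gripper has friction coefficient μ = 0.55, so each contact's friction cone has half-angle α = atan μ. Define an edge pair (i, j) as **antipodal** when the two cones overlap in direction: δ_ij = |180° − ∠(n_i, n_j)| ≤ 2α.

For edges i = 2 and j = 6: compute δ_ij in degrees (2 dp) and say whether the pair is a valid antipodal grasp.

α = atan 0.55 = 28.81°;  2α = 57.62°
edge 2: e_2 = (+2.27, -1.90);  n_2 = (-0.6418, -0.7668)
edge 6: e_6 = (-2.97, +3.85);  n_6 = (+0.7918, +0.6108)
∠(n_2, n_6) = 167.58°
δ = |180° − 167.58°| = 12.42°
12.42° ≤ 2α = 57.62°  →  valid

δ = 12.42°, valid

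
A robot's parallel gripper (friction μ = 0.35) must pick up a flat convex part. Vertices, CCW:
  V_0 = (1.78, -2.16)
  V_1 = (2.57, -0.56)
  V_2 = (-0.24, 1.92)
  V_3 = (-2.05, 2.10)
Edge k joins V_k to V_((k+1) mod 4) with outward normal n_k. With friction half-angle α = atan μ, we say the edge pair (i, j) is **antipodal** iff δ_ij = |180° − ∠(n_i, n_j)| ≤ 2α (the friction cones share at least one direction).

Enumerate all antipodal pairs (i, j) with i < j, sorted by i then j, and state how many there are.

count = 1; pairs: (1,3)

α = atan 0.35 = 19.29°;  2α = 38.58°
n_0 = (+0.8967, -0.4427)
n_1 = (+0.6617, +0.7498)
n_2 = (+0.0990, +0.9951)
n_3 = (-0.7436, -0.6686)
  (0,1): δ = 105.15°  ·
  (0,2): δ = 69.40°  ·
  (0,3): δ = 68.24°  ·
  (1,2): δ = 144.25°  ·
  (1,3): δ = 6.61°  ✓
  (2,3): δ = 42.36°  ·
antipodal pairs: 1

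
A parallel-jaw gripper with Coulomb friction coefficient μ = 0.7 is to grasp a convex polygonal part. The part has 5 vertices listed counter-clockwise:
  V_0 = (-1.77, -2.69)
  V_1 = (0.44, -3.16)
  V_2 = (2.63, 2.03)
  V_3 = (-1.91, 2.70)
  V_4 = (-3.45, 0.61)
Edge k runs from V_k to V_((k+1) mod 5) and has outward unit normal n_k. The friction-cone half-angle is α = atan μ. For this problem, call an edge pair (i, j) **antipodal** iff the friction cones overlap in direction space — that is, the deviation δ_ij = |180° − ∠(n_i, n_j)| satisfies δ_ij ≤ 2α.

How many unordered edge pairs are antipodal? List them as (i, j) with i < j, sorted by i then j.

count = 5; pairs: (0,2), (0,3), (1,3), (1,4), (2,4)

α = atan 0.7 = 34.99°;  2α = 69.98°
n_0 = (-0.2080, -0.9781)
n_1 = (+0.9213, -0.3888)
n_2 = (+0.1460, +0.9893)
n_3 = (-0.8051, +0.5932)
n_4 = (-0.8912, -0.4537)
  (0,1): δ = 100.87°  ·
  (0,2): δ = 3.61°  ✓
  (0,3): δ = 65.62°  ✓
  (0,4): δ = 128.99°  ·
  (1,2): δ = 75.52°  ·
  (1,3): δ = 13.51°  ✓
  (1,4): δ = 49.86°  ✓
  (2,3): δ = 117.99°  ·
  (2,4): δ = 54.62°  ✓
  (3,4): δ = 116.64°  ·
antipodal pairs: 5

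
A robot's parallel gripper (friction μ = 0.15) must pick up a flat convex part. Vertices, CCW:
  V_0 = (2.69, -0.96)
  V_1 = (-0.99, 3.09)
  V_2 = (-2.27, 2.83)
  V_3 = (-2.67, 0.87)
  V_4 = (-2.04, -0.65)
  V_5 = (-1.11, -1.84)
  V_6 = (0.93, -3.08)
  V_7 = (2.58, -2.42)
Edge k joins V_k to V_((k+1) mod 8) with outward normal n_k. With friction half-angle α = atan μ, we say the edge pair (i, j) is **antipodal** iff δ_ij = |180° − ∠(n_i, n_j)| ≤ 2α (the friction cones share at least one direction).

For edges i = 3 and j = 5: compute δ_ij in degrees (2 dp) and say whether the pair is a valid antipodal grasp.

α = atan 0.15 = 8.53°;  2α = 17.06°
edge 3: e_3 = (+0.63, -1.52);  n_3 = (-0.9238, -0.3829)
edge 5: e_5 = (+2.04, -1.24);  n_5 = (-0.5194, -0.8545)
∠(n_3, n_5) = 36.19°
δ = |180° − 36.19°| = 143.81°
143.81° > 2α = 17.06°  →  invalid

δ = 143.81°, invalid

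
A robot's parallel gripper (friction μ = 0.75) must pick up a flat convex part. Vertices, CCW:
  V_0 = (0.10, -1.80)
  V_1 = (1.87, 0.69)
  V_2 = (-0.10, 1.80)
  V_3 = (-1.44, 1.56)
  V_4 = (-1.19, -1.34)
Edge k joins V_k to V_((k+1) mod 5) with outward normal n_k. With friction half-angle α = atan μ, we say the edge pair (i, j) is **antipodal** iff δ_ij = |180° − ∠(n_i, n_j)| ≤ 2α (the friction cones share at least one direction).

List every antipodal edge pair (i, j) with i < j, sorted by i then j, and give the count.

count = 5; pairs: (0,2), (0,3), (1,3), (1,4), (2,4)

α = atan 0.75 = 36.87°;  2α = 73.74°
n_0 = (+0.8151, -0.5794)
n_1 = (+0.4909, +0.8712)
n_2 = (-0.1763, +0.9843)
n_3 = (-0.9963, -0.0859)
n_4 = (-0.3359, -0.9419)
  (0,1): δ = 83.99°  ·
  (0,2): δ = 44.44°  ✓
  (0,3): δ = 40.33°  ✓
  (0,4): δ = 105.78°  ·
  (1,2): δ = 140.45°  ·
  (1,3): δ = 55.67°  ✓
  (1,4): δ = 9.77°  ✓
  (2,3): δ = 95.23°  ·
  (2,4): δ = 29.78°  ✓
  (3,4): δ = 114.55°  ·
antipodal pairs: 5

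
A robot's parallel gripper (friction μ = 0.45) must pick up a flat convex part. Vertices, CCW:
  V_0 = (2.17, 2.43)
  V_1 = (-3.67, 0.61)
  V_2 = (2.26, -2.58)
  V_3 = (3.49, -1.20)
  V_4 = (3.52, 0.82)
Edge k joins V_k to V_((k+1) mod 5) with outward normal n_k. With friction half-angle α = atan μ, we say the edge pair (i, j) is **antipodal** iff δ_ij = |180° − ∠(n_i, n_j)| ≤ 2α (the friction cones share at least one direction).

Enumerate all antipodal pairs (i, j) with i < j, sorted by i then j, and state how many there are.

count = 3; pairs: (0,1), (0,2), (1,4)

α = atan 0.45 = 24.23°;  2α = 48.46°
n_0 = (-0.2975, +0.9547)
n_1 = (-0.4737, -0.8807)
n_2 = (+0.7465, -0.6654)
n_3 = (+0.9999, -0.0148)
n_4 = (+0.7663, +0.6425)
  (0,1): δ = 45.59°  ✓
  (0,2): δ = 30.98°  ✓
  (0,3): δ = 71.84°  ·
  (0,4): δ = 112.67°  ·
  (1,2): δ = 103.43°  ·
  (1,3): δ = 62.57°  ·
  (1,4): δ = 21.74°  ✓
  (2,3): δ = 139.14°  ·
  (2,4): δ = 98.31°  ·
  (3,4): δ = 139.17°  ·
antipodal pairs: 3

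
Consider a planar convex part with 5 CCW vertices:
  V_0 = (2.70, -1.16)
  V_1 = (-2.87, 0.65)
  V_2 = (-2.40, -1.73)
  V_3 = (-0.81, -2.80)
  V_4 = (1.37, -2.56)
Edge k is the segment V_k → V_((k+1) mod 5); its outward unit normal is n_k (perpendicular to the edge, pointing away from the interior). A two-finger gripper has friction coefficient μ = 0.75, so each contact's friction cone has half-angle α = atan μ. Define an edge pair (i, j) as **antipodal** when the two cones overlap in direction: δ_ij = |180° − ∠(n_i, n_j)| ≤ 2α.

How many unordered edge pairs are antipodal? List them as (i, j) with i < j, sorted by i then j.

α = atan 0.75 = 36.87°;  2α = 73.74°
n_0 = (+0.3090, +0.9510)
n_1 = (-0.9811, -0.1937)
n_2 = (-0.5583, -0.8296)
n_3 = (+0.1094, -0.9940)
n_4 = (+0.7250, -0.6887)
  (0,1): δ = 60.83°  ✓
  (0,2): δ = 15.94°  ✓
  (0,3): δ = 24.28°  ✓
  (0,4): δ = 64.47°  ✓
  (1,2): δ = 135.11°  ·
  (1,3): δ = 94.89°  ·
  (1,4): δ = 54.70°  ✓
  (2,3): δ = 139.78°  ·
  (2,4): δ = 99.59°  ·
  (3,4): δ = 139.81°  ·
antipodal pairs: 5

count = 5; pairs: (0,1), (0,2), (0,3), (0,4), (1,4)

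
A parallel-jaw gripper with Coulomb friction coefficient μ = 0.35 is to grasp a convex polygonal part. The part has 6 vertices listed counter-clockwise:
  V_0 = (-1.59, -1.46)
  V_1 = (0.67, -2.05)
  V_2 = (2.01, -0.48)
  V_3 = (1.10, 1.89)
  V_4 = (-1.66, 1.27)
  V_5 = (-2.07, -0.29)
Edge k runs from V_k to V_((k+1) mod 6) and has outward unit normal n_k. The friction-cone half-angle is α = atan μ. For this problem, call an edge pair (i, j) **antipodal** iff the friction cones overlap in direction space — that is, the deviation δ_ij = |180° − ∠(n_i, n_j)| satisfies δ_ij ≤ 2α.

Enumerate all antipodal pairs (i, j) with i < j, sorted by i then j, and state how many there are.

count = 5; pairs: (0,3), (1,3), (1,4), (2,4), (2,5)

α = atan 0.35 = 19.29°;  2α = 38.58°
n_0 = (-0.2526, -0.9676)
n_1 = (+0.7606, -0.6492)
n_2 = (+0.9335, +0.3585)
n_3 = (-0.2192, +0.9757)
n_4 = (-0.9672, +0.2542)
n_5 = (-0.9252, -0.3796)
  (0,1): δ = 115.85°  ·
  (0,2): δ = 54.36°  ·
  (0,3): δ = 27.29°  ✓
  (0,4): δ = 89.91°  ·
  (0,5): δ = 126.94°  ·
  (1,2): δ = 118.51°  ·
  (1,3): δ = 36.86°  ✓
  (1,4): δ = 25.76°  ✓
  (1,5): δ = 62.79°  ·
  (2,3): δ = 98.34°  ·
  (2,4): δ = 35.73°  ✓
  (2,5): δ = 1.30°  ✓
  (3,4): δ = 117.39°  ·
  (3,5): δ = 80.35°  ·
  (4,5): δ = 142.97°  ·
antipodal pairs: 5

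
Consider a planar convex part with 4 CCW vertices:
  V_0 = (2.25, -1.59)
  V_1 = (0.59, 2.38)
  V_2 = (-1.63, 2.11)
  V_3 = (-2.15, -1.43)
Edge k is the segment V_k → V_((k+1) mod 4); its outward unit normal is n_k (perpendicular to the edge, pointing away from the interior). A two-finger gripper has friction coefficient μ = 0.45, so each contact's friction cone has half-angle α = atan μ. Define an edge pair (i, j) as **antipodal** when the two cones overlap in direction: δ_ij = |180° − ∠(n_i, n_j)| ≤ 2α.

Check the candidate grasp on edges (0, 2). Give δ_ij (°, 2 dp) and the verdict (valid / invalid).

α = atan 0.45 = 24.23°;  2α = 48.46°
edge 0: e_0 = (-1.66, +3.97);  n_0 = (+0.9226, +0.3858)
edge 2: e_2 = (-0.52, -3.54);  n_2 = (-0.9894, +0.1453)
∠(n_0, n_2) = 148.95°
δ = |180° − 148.95°| = 31.05°
31.05° ≤ 2α = 48.46°  →  valid

δ = 31.05°, valid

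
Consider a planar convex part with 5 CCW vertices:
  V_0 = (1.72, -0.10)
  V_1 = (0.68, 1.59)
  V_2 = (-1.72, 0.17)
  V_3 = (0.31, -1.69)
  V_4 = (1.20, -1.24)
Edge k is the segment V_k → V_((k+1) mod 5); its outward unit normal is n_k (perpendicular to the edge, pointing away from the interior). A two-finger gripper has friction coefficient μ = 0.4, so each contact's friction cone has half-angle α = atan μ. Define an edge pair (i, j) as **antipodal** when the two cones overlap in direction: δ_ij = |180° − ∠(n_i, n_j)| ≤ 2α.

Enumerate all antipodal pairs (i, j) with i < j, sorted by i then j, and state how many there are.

α = atan 0.4 = 21.80°;  2α = 43.60°
n_0 = (+0.8517, +0.5241)
n_1 = (-0.5092, +0.8606)
n_2 = (-0.6756, -0.7373)
n_3 = (+0.4512, -0.8924)
n_4 = (+0.9098, -0.4150)
  (0,1): δ = 91.00°  ·
  (0,2): δ = 15.89°  ✓
  (0,3): δ = 85.21°  ·
  (0,4): δ = 123.87°  ·
  (1,2): δ = 73.11°  ·
  (1,3): δ = 3.79°  ✓
  (1,4): δ = 34.87°  ✓
  (2,3): δ = 110.68°  ·
  (2,4): δ = 72.02°  ·
  (3,4): δ = 141.34°  ·
antipodal pairs: 3

count = 3; pairs: (0,2), (1,3), (1,4)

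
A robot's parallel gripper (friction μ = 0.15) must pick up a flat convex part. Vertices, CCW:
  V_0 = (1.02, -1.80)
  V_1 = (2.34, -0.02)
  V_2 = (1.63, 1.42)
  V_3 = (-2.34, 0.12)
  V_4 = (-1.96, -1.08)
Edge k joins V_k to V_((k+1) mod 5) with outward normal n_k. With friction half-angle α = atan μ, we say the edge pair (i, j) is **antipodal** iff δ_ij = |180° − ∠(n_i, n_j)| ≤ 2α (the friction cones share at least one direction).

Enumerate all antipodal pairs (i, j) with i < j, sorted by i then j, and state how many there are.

count = 1; pairs: (1,3)

α = atan 0.15 = 8.53°;  2α = 17.06°
n_0 = (+0.8032, -0.5957)
n_1 = (+0.8969, +0.4422)
n_2 = (-0.3112, +0.9503)
n_3 = (-0.9533, -0.3019)
n_4 = (-0.2349, -0.9720)
  (0,1): δ = 117.19°  ·
  (0,2): δ = 35.31°  ·
  (0,3): δ = 54.13°  ·
  (0,4): δ = 112.98°  ·
  (1,2): δ = 98.11°  ·
  (1,3): δ = 8.67°  ✓
  (1,4): δ = 50.17°  ·
  (2,3): δ = 90.56°  ·
  (2,4): δ = 31.71°  ·
  (3,4): δ = 121.15°  ·
antipodal pairs: 1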